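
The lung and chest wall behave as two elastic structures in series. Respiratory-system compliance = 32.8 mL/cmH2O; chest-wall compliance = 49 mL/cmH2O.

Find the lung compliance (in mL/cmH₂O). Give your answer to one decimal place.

1/CL = 1/Crs − 1/Ccw.
1/CL = 1/32.8 − 1/49 = 0.01008.
CL = 99.206 mL/cmH2O.

99.2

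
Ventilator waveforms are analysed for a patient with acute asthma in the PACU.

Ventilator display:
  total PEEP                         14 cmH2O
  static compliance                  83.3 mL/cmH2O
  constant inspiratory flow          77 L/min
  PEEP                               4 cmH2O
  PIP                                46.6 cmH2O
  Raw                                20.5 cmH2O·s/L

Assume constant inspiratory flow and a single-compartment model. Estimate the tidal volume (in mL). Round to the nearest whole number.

524

Flow: 77 L/min ÷ 60 = 1.2833 L/s.
Total PEEP = 14 cmH2O (set 4 + intrinsic 10); this is the baseline alveolar pressure.
Equation of motion (constant flow): PIP = Vt/C + R·V̇ + PEEP.
Vt/C = PIP − R·V̇ − PEEP = 46.6 − 26.308 − 14 = 6.292 cmH2O.
Vt = C × 6.292 = 83.3 × 6.292 = 524.12 mL.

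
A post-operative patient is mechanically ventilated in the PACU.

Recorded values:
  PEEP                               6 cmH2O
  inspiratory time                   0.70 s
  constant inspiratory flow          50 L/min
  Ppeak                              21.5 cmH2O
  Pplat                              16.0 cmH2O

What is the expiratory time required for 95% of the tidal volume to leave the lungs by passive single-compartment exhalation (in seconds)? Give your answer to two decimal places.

Flow: 50 L/min ÷ 60 = 0.8333 L/s.
Vt = flow × Ti = 0.8333 L/s × 0.70 s × 1000 mL/L = 583.31 mL.
R = (PIP − Pplat)/V̇ = (21.5 − 16.0) / 0.8333 = 5.5/0.8333 = 6.6 cmH2O·s/L.
C = Vt/(Pplat − PEEP) = 583.31 / (16.0 − 6) = 583.31/10.0 = 58.331 mL/cmH2O.
τ = R × C = 6.6 × 0.05833 L/cmH2O = 0.385 s.
t = −τ·ln(1 − 0.95) = −0.385·ln(0.05) = 1.153 s.

1.15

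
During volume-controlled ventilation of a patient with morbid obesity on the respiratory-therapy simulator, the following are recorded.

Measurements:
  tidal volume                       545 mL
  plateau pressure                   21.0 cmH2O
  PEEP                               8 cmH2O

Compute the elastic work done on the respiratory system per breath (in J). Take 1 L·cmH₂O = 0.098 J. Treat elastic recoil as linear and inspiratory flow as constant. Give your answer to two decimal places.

Elastic work ≈ ½ × (Pplat − PEEP) × Vt = 0.5 × (21.0 − 8) × 0.545 L = 0.5 × 13.0 × 0.545 = 3.543 L·cmH2O.
× 0.098 J/(L·cmH2O) → 0.3472 J.

0.35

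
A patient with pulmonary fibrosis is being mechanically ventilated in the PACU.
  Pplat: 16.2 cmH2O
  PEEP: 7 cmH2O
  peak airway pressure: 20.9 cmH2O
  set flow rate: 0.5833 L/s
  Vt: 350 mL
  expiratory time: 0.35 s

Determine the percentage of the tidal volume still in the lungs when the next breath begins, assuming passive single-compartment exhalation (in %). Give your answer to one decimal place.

31.9

R = (PIP − Pplat)/V̇ = (20.9 − 16.2) / 0.5833 = 4.7/0.5833 = 8.058 cmH2O·s/L.
C = Vt/(Pplat − PEEP) = 350.0 / (16.2 − 7) = 350.0/9.2 = 38.043 mL/cmH2O.
τ = R × C = 8.058 × 0.03804 L/cmH2O = 0.3065 s.
Fraction remaining at end-expiration = e^(−Te/τ) = e^(−0.35/0.3065) = 0.3192 → 31.92%.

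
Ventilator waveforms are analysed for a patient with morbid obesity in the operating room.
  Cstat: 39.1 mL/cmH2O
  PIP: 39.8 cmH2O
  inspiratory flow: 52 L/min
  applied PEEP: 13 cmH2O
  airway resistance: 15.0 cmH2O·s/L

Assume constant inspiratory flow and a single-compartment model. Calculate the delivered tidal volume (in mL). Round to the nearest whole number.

Flow: 52 L/min ÷ 60 = 0.8667 L/s.
Equation of motion (constant flow): PIP = Vt/C + R·V̇ + PEEP.
Vt/C = PIP − R·V̇ − PEEP = 39.8 − 13.001 − 13 = 13.799 cmH2O.
Vt = C × 13.799 = 39.1 × 13.799 = 539.54 mL.

540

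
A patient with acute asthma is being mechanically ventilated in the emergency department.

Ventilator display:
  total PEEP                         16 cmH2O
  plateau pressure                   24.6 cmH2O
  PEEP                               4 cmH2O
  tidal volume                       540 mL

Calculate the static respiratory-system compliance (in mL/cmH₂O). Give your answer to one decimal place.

End-expiratory occlusion gives total PEEP = 16 cmH2O (intrinsic PEEP = 16 − 4 = 12). Use total PEEP for the elastic gradient.
Cstat = Vt / (Pplat − PEEPtotal) = 540 / (24.6 − 16) = 540 / 8.6 = 62.791 mL/cmH2O.

62.8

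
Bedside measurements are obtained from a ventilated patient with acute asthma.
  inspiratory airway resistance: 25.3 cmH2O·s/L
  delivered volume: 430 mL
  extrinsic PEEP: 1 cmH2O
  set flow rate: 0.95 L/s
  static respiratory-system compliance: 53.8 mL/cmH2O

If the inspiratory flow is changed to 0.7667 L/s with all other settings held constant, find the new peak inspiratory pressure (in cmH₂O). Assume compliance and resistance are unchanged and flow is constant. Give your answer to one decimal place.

PIP = Vt/C + R·V̇ + PEEP (constant-flow equation of motion).
Only the resistive term changes: ΔPIP = R × ΔV̇ = 25.3 × (0.7667 − 0.95) = 25.3 × -0.1833 = -4.637 cmH2O.
Original PIP = 430/53.8 + 25.3×0.95 + 1 = 33.028 cmH2O; new PIP = 33.028 + (-4.637) = 28.391 cmH2O.

28.4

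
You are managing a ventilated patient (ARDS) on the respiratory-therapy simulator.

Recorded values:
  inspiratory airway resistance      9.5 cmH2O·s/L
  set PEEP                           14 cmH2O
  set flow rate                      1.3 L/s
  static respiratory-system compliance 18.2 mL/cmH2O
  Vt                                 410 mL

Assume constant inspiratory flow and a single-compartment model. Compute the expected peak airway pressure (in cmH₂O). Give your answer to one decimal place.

48.9

Equation of motion (constant flow): PIP = Vt/C + R·V̇ + PEEP.
PIP = 410/18.2 + 9.5×1.3 + 14 = 22.527 + 12.35 + 14 = 48.877 cmH2O.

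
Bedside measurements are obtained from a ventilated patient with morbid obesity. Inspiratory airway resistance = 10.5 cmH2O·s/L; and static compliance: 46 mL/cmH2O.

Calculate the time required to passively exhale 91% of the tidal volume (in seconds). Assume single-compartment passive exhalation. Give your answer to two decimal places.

1.16

τ = R × C = 10.5 × 46 mL/cmH2O = 10.5 × 0.046 L/cmH2O = 0.483 s.
Exhaled fraction f = 1 − e^(−t/τ) → t = −τ·ln(1 − f) = −0.483·ln(0.09) = 1.163 s.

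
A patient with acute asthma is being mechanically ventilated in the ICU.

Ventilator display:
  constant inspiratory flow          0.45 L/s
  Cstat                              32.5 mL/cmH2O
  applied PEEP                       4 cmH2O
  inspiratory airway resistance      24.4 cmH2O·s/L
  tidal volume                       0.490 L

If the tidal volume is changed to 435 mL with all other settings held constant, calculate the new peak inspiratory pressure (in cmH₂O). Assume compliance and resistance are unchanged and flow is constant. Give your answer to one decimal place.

28.4

PIP = Vt/C + R·V̇ + PEEP (constant-flow equation of motion).
Only the elastic term changes: ΔPIP = ΔVt / C = (435 − 490) / 32.5 = -1.692 cmH2O.
Original PIP = 490/32.5 + 24.4×0.45 + 4 = 30.057 cmH2O; new PIP = 30.057 + (-1.692) = 28.365 cmH2O.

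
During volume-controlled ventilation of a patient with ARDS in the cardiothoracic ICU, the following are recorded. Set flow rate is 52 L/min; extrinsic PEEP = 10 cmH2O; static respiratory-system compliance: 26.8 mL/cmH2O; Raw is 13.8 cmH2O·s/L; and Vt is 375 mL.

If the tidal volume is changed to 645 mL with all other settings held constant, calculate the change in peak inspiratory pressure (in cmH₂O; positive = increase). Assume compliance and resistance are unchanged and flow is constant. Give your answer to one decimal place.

PIP = Vt/C + R·V̇ + PEEP (constant-flow equation of motion).
Only the elastic term changes: ΔPIP = ΔVt / C = (645 − 375) / 26.8 = 10.075 cmH2O.

10.1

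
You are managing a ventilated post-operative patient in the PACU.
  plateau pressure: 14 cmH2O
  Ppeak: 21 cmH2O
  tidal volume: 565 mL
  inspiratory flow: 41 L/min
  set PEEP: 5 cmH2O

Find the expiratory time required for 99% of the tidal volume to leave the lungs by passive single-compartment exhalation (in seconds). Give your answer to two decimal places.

Flow: 41 L/min ÷ 60 = 0.6833 L/s.
R = (PIP − Pplat)/V̇ = (21 − 14) / 0.6833 = 7.0/0.6833 = 10.244 cmH2O·s/L.
C = Vt/(Pplat − PEEP) = 565.0 / (14 − 5) = 565.0/9.0 = 62.778 mL/cmH2O.
τ = R × C = 10.244 × 0.06278 L/cmH2O = 0.6431 s.
t = −τ·ln(1 − 0.99) = −0.6431·ln(0.01) = 2.962 s.

2.96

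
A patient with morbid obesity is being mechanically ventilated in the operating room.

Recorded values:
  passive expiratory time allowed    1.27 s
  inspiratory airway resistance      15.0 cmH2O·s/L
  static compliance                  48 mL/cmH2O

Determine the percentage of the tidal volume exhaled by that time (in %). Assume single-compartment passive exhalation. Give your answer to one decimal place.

τ = R × C = 15.0 × 48 mL/cmH2O = 15.0 × 0.048 L/cmH2O = 0.72 s.
Passive exhalation: V(t)/V₀ = e^(−t/τ) = e^(−1.27/0.72) = 0.1714.
Fraction exhaled = 1 − 0.1714 = 0.8286 → 82.86%.

82.9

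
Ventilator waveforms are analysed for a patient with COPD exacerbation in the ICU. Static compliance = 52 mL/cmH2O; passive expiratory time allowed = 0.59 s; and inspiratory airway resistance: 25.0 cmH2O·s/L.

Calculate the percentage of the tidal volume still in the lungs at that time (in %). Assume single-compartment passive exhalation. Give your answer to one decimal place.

63.5

τ = R × C = 25.0 × 52 mL/cmH2O = 25.0 × 0.052 L/cmH2O = 1.3 s.
Passive exhalation: V(t)/V₀ = e^(−t/τ) = e^(−0.59/1.3) = 0.6352.
Fraction remaining = 0.6352 → 63.52%.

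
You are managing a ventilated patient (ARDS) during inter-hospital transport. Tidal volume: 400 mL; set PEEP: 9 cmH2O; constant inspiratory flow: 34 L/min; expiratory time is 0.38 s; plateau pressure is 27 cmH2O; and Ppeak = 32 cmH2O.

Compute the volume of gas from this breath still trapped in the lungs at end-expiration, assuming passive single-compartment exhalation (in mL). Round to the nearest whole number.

58

Flow: 34 L/min ÷ 60 = 0.5667 L/s.
R = (PIP − Pplat)/V̇ = (32 − 27) / 0.5667 = 5.0/0.5667 = 8.823 cmH2O·s/L.
C = Vt/(Pplat − PEEP) = 400.0 / (27 − 9) = 400.0/18.0 = 22.222 mL/cmH2O.
τ = R × C = 8.823 × 0.02222 L/cmH2O = 0.196 s.
Fraction remaining = e^(−Te/τ) = e^(−0.38/0.196) = 0.1439.
Trapped volume = 400.0 × 0.1439 = 57.56 mL.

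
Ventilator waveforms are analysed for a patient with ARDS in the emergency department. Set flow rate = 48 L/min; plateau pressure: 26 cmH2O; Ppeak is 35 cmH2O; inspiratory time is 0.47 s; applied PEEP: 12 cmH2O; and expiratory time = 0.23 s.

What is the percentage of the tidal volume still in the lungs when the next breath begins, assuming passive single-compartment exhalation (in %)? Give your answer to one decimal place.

Flow: 48 L/min ÷ 60 = 0.8 L/s.
Vt = flow × Ti = 0.8 L/s × 0.47 s × 1000 mL/L = 376.0 mL.
R = (PIP − Pplat)/V̇ = (35 − 26) / 0.8 = 9.0/0.8 = 11.25 cmH2O·s/L.
C = Vt/(Pplat − PEEP) = 376.0 / (26 − 12) = 376.0/14.0 = 26.857 mL/cmH2O.
τ = R × C = 11.25 × 0.02686 L/cmH2O = 0.3022 s.
Fraction remaining at end-expiration = e^(−Te/τ) = e^(−0.23/0.3022) = 0.4672 → 46.72%.

46.7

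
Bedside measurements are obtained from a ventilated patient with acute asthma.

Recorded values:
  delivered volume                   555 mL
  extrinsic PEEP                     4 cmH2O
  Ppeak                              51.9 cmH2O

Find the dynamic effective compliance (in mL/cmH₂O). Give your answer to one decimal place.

Dynamic compliance = Vt / (PIP − PEEP) = 555 / (51.9 − 4) = 555 / 47.9 = 11.587 mL/cmH2O.

11.6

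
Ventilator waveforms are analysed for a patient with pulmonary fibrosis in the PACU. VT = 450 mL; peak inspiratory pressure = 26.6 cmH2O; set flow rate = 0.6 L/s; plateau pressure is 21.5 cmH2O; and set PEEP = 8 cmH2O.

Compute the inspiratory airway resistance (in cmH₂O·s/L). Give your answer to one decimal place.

8.5

Raw = (PIP − Pplat) / flow = (26.6 − 21.5) / 0.6 = 5.1 / 0.6 = 8.5 cmH2O·s/L.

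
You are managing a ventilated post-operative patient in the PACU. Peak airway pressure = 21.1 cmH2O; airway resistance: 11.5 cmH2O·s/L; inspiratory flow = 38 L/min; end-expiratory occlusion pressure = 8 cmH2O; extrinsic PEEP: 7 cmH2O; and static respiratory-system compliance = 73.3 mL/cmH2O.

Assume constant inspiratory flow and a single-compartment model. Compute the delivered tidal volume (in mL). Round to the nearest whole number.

Flow: 38 L/min ÷ 60 = 0.6333 L/s.
Total PEEP = 8 cmH2O (set 7 + intrinsic 1); this is the baseline alveolar pressure.
Equation of motion (constant flow): PIP = Vt/C + R·V̇ + PEEP.
Vt/C = PIP − R·V̇ − PEEP = 21.1 − 7.283 − 8 = 5.817 cmH2O.
Vt = C × 5.817 = 73.3 × 5.817 = 426.39 mL.

426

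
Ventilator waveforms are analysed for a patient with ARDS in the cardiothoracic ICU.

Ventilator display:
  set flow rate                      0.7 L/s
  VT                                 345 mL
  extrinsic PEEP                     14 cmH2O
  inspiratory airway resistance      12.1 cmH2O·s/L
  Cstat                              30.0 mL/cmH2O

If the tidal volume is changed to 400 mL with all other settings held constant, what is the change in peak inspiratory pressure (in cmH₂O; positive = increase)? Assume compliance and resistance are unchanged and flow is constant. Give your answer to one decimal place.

PIP = Vt/C + R·V̇ + PEEP (constant-flow equation of motion).
Only the elastic term changes: ΔPIP = ΔVt / C = (400 − 345) / 30.0 = 1.833 cmH2O.

1.8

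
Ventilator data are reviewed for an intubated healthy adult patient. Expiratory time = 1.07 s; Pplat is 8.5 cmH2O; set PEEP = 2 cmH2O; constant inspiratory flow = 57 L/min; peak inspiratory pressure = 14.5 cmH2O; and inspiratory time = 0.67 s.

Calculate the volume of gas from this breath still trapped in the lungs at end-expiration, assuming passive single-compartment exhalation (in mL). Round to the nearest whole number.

Flow: 57 L/min ÷ 60 = 0.95 L/s.
Vt = flow × Ti = 0.95 L/s × 0.67 s × 1000 mL/L = 636.5 mL.
R = (PIP − Pplat)/V̇ = (14.5 − 8.5) / 0.95 = 6.0/0.95 = 6.316 cmH2O·s/L.
C = Vt/(Pplat − PEEP) = 636.5 / (8.5 − 2) = 636.5/6.5 = 97.923 mL/cmH2O.
τ = R × C = 6.316 × 0.09792 L/cmH2O = 0.6185 s.
Fraction remaining = e^(−Te/τ) = e^(−1.07/0.6185) = 0.1773.
Trapped volume = 636.5 × 0.1773 = 112.85 mL.

113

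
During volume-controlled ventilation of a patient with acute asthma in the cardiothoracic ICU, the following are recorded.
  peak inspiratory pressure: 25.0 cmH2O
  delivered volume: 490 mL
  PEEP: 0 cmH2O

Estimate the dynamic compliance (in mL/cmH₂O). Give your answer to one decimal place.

19.6

Dynamic compliance = Vt / (PIP − PEEP) = 490 / (25.0 − 0) = 490 / 25.0 = 19.6 mL/cmH2O.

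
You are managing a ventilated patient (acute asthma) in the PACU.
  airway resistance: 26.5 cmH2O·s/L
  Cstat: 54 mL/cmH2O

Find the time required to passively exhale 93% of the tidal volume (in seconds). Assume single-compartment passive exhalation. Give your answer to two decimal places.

3.81

τ = R × C = 26.5 × 54 mL/cmH2O = 26.5 × 0.054 L/cmH2O = 1.431 s.
Exhaled fraction f = 1 − e^(−t/τ) → t = −τ·ln(1 − f) = −1.431·ln(0.07) = 3.805 s.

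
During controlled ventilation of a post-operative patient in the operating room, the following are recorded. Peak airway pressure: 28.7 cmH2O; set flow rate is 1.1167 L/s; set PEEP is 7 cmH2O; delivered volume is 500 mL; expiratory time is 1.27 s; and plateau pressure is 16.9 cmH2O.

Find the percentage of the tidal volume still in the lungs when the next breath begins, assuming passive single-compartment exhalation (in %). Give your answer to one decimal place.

9.3

R = (PIP − Pplat)/V̇ = (28.7 − 16.9) / 1.1167 = 11.8/1.1167 = 10.567 cmH2O·s/L.
C = Vt/(Pplat − PEEP) = 500.0 / (16.9 − 7) = 500.0/9.9 = 50.505 mL/cmH2O.
τ = R × C = 10.567 × 0.05051 L/cmH2O = 0.5337 s.
Fraction remaining at end-expiration = e^(−Te/τ) = e^(−1.27/0.5337) = 0.09259 → 9.259%.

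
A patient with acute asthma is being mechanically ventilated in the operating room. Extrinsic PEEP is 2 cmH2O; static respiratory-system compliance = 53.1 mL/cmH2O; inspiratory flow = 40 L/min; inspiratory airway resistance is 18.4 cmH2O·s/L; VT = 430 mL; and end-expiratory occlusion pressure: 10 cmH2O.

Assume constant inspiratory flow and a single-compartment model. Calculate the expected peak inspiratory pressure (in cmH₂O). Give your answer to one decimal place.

30.4

Flow: 40 L/min ÷ 60 = 0.6667 L/s.
Total PEEP = 10 cmH2O (set 2 + intrinsic 8); this is the baseline alveolar pressure.
Equation of motion (constant flow): PIP = Vt/C + R·V̇ + PEEP.
PIP = 430/53.1 + 18.4×0.6667 + 10 = 8.098 + 12.267 + 10 = 30.365 cmH2O.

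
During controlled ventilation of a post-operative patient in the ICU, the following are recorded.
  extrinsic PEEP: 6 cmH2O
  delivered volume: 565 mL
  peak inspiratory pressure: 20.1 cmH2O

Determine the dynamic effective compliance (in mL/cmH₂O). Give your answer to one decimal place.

Dynamic compliance = Vt / (PIP − PEEP) = 565 / (20.1 − 6) = 565 / 14.1 = 40.071 mL/cmH2O.

40.1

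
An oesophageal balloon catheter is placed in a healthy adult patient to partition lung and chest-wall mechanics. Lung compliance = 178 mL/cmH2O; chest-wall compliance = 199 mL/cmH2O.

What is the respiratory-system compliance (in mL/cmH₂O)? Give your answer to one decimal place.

94.0

Lung and chest wall are elastances in series: 1/Crs = 1/CL + 1/Ccw.
1/Crs = 1/178 + 1/199 = 0.01064.
Crs = 93.985 mL/cmH2O.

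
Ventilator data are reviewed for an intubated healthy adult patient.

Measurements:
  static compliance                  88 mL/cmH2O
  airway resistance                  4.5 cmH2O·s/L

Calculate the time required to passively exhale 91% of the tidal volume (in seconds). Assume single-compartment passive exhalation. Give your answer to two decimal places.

τ = R × C = 4.5 × 88 mL/cmH2O = 4.5 × 0.088 L/cmH2O = 0.396 s.
Exhaled fraction f = 1 − e^(−t/τ) → t = −τ·ln(1 − f) = −0.396·ln(0.09) = 0.9535 s.

0.95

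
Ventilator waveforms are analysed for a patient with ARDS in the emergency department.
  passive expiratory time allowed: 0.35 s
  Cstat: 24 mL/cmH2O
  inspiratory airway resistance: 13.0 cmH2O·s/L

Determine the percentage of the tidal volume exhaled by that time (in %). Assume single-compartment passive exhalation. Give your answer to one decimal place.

67.4

τ = R × C = 13.0 × 24 mL/cmH2O = 13.0 × 0.024 L/cmH2O = 0.312 s.
Passive exhalation: V(t)/V₀ = e^(−t/τ) = e^(−0.35/0.312) = 0.3257.
Fraction exhaled = 1 − 0.3257 = 0.6743 → 67.43%.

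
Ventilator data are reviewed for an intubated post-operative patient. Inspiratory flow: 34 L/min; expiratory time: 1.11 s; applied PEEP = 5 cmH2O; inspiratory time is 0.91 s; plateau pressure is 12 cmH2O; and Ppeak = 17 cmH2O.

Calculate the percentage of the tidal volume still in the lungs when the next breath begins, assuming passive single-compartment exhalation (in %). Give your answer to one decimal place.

Flow: 34 L/min ÷ 60 = 0.5667 L/s.
Vt = flow × Ti = 0.5667 L/s × 0.91 s × 1000 mL/L = 515.7 mL.
R = (PIP − Pplat)/V̇ = (17 − 12) / 0.5667 = 5.0/0.5667 = 8.823 cmH2O·s/L.
C = Vt/(Pplat − PEEP) = 515.7 / (12 − 5) = 515.7/7.0 = 73.671 mL/cmH2O.
τ = R × C = 8.823 × 0.07367 L/cmH2O = 0.65 s.
Fraction remaining at end-expiration = e^(−Te/τ) = e^(−1.11/0.65) = 0.1813 → 18.13%.

18.1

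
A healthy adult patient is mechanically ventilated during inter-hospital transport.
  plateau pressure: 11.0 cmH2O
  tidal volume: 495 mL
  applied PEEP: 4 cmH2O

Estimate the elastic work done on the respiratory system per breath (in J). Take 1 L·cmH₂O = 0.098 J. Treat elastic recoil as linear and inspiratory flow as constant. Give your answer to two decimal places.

0.17

Elastic work ≈ ½ × (Pplat − PEEP) × Vt = 0.5 × (11.0 − 4) × 0.495 L = 0.5 × 7.0 × 0.495 = 1.733 L·cmH2O.
× 0.098 J/(L·cmH2O) → 0.1698 J.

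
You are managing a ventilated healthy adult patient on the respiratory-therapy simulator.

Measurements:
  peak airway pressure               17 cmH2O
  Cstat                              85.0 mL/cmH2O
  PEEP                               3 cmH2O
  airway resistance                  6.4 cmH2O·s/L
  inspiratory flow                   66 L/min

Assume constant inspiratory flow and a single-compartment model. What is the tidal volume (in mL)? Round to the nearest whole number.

Flow: 66 L/min ÷ 60 = 1.1 L/s.
Equation of motion (constant flow): PIP = Vt/C + R·V̇ + PEEP.
Vt/C = PIP − R·V̇ − PEEP = 17 − 7.04 − 3 = 6.96 cmH2O.
Vt = C × 6.96 = 85.0 × 6.96 = 591.6 mL.

592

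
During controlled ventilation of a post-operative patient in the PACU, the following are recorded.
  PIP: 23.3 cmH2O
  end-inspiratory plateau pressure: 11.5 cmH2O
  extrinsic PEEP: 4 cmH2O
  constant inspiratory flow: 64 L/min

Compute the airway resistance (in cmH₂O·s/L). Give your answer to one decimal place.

Flow: 64 L/min ÷ 60 = 1.0667 L/s.
Raw = (PIP − Pplat) / flow = (23.3 − 11.5) / 1.0667 = 11.8 / 1.0667 = 11.062 cmH2O·s/L.

11.1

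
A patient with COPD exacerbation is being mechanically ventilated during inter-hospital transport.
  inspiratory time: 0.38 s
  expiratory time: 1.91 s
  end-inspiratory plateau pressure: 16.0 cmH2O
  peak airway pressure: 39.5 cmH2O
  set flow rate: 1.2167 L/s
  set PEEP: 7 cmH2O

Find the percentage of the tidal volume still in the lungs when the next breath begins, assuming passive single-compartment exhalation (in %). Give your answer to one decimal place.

14.6

Vt = flow × Ti = 1.2167 L/s × 0.38 s × 1000 mL/L = 462.35 mL.
R = (PIP − Pplat)/V̇ = (39.5 − 16.0) / 1.2167 = 23.5/1.2167 = 19.315 cmH2O·s/L.
C = Vt/(Pplat − PEEP) = 462.35 / (16.0 − 7) = 462.35/9.0 = 51.372 mL/cmH2O.
τ = R × C = 19.315 × 0.05137 L/cmH2O = 0.9922 s.
Fraction remaining at end-expiration = e^(−Te/τ) = e^(−1.91/0.9922) = 0.1459 → 14.59%.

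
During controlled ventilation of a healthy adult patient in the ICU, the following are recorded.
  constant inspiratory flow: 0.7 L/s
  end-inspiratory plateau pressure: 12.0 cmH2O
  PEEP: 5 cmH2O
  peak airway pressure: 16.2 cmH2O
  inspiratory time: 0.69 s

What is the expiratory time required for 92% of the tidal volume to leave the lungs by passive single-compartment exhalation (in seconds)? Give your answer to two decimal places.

Vt = flow × Ti = 0.7 L/s × 0.69 s × 1000 mL/L = 483.0 mL.
R = (PIP − Pplat)/V̇ = (16.2 − 12.0) / 0.7 = 4.2/0.7 = 6.0 cmH2O·s/L.
C = Vt/(Pplat − PEEP) = 483.0 / (12.0 − 5) = 483.0/7.0 = 69.0 mL/cmH2O.
τ = R × C = 6.0 × 0.069 L/cmH2O = 0.414 s.
t = −τ·ln(1 − 0.92) = −0.414·ln(0.08) = 1.046 s.

1.05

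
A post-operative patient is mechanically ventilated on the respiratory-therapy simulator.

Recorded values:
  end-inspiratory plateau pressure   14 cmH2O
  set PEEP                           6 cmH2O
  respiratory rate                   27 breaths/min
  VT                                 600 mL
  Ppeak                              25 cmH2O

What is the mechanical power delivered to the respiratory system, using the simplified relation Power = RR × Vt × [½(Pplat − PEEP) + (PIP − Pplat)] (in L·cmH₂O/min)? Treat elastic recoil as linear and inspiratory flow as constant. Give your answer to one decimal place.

243.0

Per-breath work = Vt × [½(Pplat−PEEP) + (PIP−Pplat)] = 0.600 × [0.5×8.0 + 11.0] = 0.600 × 15.0 = 9.0 L·cmH2O.
Power = 27 × 9.0 = 243.0 L·cmH2O/min.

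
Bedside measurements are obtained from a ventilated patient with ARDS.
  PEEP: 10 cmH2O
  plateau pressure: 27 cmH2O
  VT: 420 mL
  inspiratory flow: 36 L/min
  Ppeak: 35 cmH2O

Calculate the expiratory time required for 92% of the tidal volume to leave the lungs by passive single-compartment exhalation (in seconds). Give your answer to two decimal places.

0.83

Flow: 36 L/min ÷ 60 = 0.6 L/s.
R = (PIP − Pplat)/V̇ = (35 − 27) / 0.6 = 8.0/0.6 = 13.333 cmH2O·s/L.
C = Vt/(Pplat − PEEP) = 420.0 / (27 − 10) = 420.0/17.0 = 24.706 mL/cmH2O.
τ = R × C = 13.333 × 0.02471 L/cmH2O = 0.3295 s.
t = −τ·ln(1 − 0.92) = −0.3295·ln(0.08) = 0.8322 s.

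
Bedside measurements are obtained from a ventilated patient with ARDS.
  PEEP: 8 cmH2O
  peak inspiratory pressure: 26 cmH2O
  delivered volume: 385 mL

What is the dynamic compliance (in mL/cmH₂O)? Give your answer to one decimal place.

Dynamic compliance = Vt / (PIP − PEEP) = 385 / (26 − 8) = 385 / 18.0 = 21.389 mL/cmH2O.

21.4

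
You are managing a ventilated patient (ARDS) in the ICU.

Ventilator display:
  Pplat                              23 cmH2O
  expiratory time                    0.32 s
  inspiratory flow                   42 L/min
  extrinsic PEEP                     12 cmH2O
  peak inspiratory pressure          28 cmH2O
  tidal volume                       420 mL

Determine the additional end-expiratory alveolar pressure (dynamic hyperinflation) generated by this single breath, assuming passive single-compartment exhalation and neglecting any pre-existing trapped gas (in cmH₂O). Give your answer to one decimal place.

Flow: 42 L/min ÷ 60 = 0.7 L/s.
R = (PIP − Pplat)/V̇ = (28 − 23) / 0.7 = 5.0/0.7 = 7.143 cmH2O·s/L.
C = Vt/(Pplat − PEEP) = 420.0 / (23 − 12) = 420.0/11.0 = 38.182 mL/cmH2O.
τ = R × C = 7.143 × 0.03818 L/cmH2O = 0.2727 s.
Fraction remaining = e^(−Te/τ) = e^(−0.32/0.2727) = 0.3093; trapped volume = 420.0 × 0.3093 = 129.91 mL.
Additional alveolar pressure from trapping ≈ V_trapped / C = 129.91 / 38.182 = 3.402 cmH2O.

3.4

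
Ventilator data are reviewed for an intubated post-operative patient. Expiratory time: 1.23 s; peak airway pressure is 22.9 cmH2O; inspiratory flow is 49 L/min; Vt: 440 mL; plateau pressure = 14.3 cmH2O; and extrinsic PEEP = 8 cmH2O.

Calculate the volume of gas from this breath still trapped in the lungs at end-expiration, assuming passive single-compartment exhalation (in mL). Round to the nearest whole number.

Flow: 49 L/min ÷ 60 = 0.8167 L/s.
R = (PIP − Pplat)/V̇ = (22.9 − 14.3) / 0.8167 = 8.6/0.8167 = 10.53 cmH2O·s/L.
C = Vt/(Pplat − PEEP) = 440.0 / (14.3 − 8) = 440.0/6.3 = 69.841 mL/cmH2O.
τ = R × C = 10.53 × 0.06984 L/cmH2O = 0.7354 s.
Fraction remaining = e^(−Te/τ) = e^(−1.23/0.7354) = 0.1878.
Trapped volume = 440.0 × 0.1878 = 82.632 mL.

83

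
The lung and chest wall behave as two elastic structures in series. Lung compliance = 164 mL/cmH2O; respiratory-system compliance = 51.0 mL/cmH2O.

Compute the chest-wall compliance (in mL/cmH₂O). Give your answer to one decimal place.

1/Ccw = 1/Crs − 1/CL.
1/Ccw = 1/51.0 − 1/164 = 0.01351.
Ccw = 74.019 mL/cmH2O.

74.0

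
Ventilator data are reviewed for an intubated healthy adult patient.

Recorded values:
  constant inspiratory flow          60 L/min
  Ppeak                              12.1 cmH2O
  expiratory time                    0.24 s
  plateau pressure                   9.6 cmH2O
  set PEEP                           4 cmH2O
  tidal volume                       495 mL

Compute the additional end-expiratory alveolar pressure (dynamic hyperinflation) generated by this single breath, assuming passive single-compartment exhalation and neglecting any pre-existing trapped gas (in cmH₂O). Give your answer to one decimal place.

1.9

Flow: 60 L/min ÷ 60 = 1 L/s.
R = (PIP − Pplat)/V̇ = (12.1 − 9.6) / 1 = 2.5/1 = 2.5 cmH2O·s/L.
C = Vt/(Pplat − PEEP) = 495.0 / (9.6 − 4) = 495.0/5.6 = 88.393 mL/cmH2O.
τ = R × C = 2.5 × 0.08839 L/cmH2O = 0.221 s.
Fraction remaining = e^(−Te/τ) = e^(−0.24/0.221) = 0.3376; trapped volume = 495.0 × 0.3376 = 167.11 mL.
Additional alveolar pressure from trapping ≈ V_trapped / C = 167.11 / 88.393 = 1.891 cmH2O.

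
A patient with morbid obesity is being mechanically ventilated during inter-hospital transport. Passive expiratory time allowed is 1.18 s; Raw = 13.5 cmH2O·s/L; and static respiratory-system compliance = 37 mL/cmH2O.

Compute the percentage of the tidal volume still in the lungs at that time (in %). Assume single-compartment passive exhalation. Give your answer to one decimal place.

τ = R × C = 13.5 × 37 mL/cmH2O = 13.5 × 0.037 L/cmH2O = 0.4995 s.
Passive exhalation: V(t)/V₀ = e^(−t/τ) = e^(−1.18/0.4995) = 0.0942.
Fraction remaining = 0.0942 → 9.42%.

9.4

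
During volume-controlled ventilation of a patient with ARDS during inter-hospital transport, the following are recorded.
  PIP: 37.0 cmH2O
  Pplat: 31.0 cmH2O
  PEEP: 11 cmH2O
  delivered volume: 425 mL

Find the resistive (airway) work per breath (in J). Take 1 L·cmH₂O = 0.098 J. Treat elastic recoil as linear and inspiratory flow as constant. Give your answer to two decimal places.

0.25

With constant inspiratory flow the resistive pressure is constant at PIP − Pplat = 37.0 − 31.0 = 6.0 cmH2O, so resistive work = 6.0 × 0.425 = 2.55 L·cmH2O.
× 0.098 J/(L·cmH2O) → 0.2499 J.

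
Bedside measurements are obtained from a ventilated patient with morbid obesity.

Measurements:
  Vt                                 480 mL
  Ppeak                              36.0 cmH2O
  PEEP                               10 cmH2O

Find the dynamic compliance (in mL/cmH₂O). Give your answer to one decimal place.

18.5

Dynamic compliance = Vt / (PIP − PEEP) = 480 / (36.0 − 10) = 480 / 26.0 = 18.462 mL/cmH2O.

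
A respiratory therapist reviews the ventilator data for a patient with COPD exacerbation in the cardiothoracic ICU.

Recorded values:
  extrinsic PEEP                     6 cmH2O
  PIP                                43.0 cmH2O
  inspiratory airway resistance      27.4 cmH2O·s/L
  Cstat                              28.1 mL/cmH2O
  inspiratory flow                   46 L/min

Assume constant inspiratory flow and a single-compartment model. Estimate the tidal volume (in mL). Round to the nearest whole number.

Flow: 46 L/min ÷ 60 = 0.7667 L/s.
Equation of motion (constant flow): PIP = Vt/C + R·V̇ + PEEP.
Vt/C = PIP − R·V̇ − PEEP = 43.0 − 21.008 − 6 = 15.992 cmH2O.
Vt = C × 15.992 = 28.1 × 15.992 = 449.38 mL.

449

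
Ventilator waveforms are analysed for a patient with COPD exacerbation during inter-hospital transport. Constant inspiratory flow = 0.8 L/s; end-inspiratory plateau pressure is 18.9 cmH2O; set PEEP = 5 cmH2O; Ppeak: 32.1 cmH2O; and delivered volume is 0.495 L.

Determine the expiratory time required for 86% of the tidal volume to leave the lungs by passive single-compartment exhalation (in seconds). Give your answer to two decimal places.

1.16

R = (PIP − Pplat)/V̇ = (32.1 − 18.9) / 0.8 = 13.2/0.8 = 16.5 cmH2O·s/L.
C = Vt/(Pplat − PEEP) = 495.0 / (18.9 − 5) = 495.0/13.9 = 35.612 mL/cmH2O.
τ = R × C = 16.5 × 0.03561 L/cmH2O = 0.5876 s.
t = −τ·ln(1 − 0.86) = −0.5876·ln(0.14) = 1.155 s.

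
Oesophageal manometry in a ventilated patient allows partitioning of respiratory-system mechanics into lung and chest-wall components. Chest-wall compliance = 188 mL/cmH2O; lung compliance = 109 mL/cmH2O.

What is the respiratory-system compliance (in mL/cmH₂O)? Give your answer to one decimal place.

69.0

Lung and chest wall are elastances in series: 1/Crs = 1/CL + 1/Ccw.
1/Crs = 1/109 + 1/188 = 0.01449.
Crs = 69.013 mL/cmH2O.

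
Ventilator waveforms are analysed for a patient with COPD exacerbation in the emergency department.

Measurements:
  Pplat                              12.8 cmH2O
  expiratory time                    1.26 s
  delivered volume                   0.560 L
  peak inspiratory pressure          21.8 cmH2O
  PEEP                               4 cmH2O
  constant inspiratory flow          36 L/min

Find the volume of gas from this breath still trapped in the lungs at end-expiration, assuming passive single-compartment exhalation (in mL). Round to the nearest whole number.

150

Flow: 36 L/min ÷ 60 = 0.6 L/s.
R = (PIP − Pplat)/V̇ = (21.8 − 12.8) / 0.6 = 9.0/0.6 = 15.0 cmH2O·s/L.
C = Vt/(Pplat − PEEP) = 560.0 / (12.8 − 4) = 560.0/8.8 = 63.636 mL/cmH2O.
τ = R × C = 15.0 × 0.06364 L/cmH2O = 0.9546 s.
Fraction remaining = e^(−Te/τ) = e^(−1.26/0.9546) = 0.2672.
Trapped volume = 560.0 × 0.2672 = 149.63 mL.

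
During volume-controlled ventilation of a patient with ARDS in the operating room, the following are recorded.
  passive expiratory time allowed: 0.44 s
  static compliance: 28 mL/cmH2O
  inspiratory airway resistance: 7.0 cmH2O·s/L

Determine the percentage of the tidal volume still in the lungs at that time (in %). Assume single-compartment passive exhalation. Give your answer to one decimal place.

τ = R × C = 7.0 × 28 mL/cmH2O = 7.0 × 0.028 L/cmH2O = 0.196 s.
Passive exhalation: V(t)/V₀ = e^(−t/τ) = e^(−0.44/0.196) = 0.1059.
Fraction remaining = 0.1059 → 10.59%.

10.6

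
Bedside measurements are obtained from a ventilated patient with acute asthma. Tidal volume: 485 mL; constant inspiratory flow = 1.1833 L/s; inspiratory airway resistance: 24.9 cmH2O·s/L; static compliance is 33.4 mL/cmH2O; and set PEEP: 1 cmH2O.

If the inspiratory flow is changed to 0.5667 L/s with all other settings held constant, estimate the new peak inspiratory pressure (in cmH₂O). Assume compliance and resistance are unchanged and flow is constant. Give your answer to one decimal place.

29.6

PIP = Vt/C + R·V̇ + PEEP (constant-flow equation of motion).
Only the resistive term changes: ΔPIP = R × ΔV̇ = 24.9 × (0.5667 − 1.1833) = 24.9 × -0.6166 = -15.353 cmH2O.
Original PIP = 485/33.4 + 24.9×1.1833 + 1 = 44.985 cmH2O; new PIP = 44.985 + (-15.353) = 29.632 cmH2O.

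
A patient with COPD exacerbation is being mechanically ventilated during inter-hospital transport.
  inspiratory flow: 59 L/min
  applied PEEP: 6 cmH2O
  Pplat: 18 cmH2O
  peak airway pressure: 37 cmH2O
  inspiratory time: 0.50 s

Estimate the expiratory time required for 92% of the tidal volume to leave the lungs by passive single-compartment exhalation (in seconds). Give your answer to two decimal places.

Flow: 59 L/min ÷ 60 = 0.9833 L/s.
Vt = flow × Ti = 0.9833 L/s × 0.50 s × 1000 mL/L = 491.65 mL.
R = (PIP − Pplat)/V̇ = (37 − 18) / 0.9833 = 19.0/0.9833 = 19.323 cmH2O·s/L.
C = Vt/(Pplat − PEEP) = 491.65 / (18 − 6) = 491.65/12.0 = 40.971 mL/cmH2O.
τ = R × C = 19.323 × 0.04097 L/cmH2O = 0.7917 s.
t = −τ·ln(1 − 0.92) = −0.7917·ln(0.08) = 2.0 s.

2.00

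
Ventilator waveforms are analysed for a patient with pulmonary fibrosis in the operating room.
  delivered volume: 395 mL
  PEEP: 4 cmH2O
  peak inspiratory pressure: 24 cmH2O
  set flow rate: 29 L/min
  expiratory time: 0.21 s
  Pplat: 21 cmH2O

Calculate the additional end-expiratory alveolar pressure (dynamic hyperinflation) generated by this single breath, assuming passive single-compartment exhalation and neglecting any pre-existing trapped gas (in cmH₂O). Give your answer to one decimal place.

4.0

Flow: 29 L/min ÷ 60 = 0.4833 L/s.
R = (PIP − Pplat)/V̇ = (24 − 21) / 0.4833 = 3.0/0.4833 = 6.207 cmH2O·s/L.
C = Vt/(Pplat − PEEP) = 395.0 / (21 − 4) = 395.0/17.0 = 23.235 mL/cmH2O.
τ = R × C = 6.207 × 0.02324 L/cmH2O = 0.1443 s.
Fraction remaining = e^(−Te/τ) = e^(−0.21/0.1443) = 0.2333; trapped volume = 395.0 × 0.2333 = 92.154 mL.
Additional alveolar pressure from trapping ≈ V_trapped / C = 92.154 / 23.235 = 3.966 cmH2O.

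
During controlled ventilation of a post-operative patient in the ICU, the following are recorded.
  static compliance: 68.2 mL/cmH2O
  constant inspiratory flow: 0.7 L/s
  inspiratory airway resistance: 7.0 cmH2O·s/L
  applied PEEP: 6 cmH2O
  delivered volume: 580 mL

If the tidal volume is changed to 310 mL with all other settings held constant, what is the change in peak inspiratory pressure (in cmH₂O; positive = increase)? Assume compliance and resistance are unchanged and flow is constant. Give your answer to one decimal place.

PIP = Vt/C + R·V̇ + PEEP (constant-flow equation of motion).
Only the elastic term changes: ΔPIP = ΔVt / C = (310 − 580) / 68.2 = -3.959 cmH2O.

-4.0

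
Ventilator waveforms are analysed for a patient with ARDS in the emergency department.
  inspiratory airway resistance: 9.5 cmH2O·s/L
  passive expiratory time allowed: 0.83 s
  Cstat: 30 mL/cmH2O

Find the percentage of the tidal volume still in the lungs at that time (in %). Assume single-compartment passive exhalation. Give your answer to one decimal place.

τ = R × C = 9.5 × 30 mL/cmH2O = 9.5 × 0.030 L/cmH2O = 0.285 s.
Passive exhalation: V(t)/V₀ = e^(−t/τ) = e^(−0.83/0.285) = 0.05435.
Fraction remaining = 0.05435 → 5.435%.

5.4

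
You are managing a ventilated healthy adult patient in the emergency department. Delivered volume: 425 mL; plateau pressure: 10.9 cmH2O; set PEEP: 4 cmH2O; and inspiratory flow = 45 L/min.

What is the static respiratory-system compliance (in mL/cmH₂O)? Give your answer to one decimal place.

Cstat = Vt / (Pplat − PEEP) = 425 / (10.9 − 4) = 425 / 6.9 = 61.594 mL/cmH2O.

61.6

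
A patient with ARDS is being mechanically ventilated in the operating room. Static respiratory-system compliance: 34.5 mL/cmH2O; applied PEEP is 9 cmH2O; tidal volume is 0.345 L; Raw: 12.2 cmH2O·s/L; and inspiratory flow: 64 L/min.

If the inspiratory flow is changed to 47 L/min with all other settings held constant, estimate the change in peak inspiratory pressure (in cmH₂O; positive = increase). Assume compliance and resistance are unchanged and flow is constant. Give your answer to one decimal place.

-3.5

Flow: 64 L/min ÷ 60 = 1.0667 L/s.
New flow: 47 L/min ÷ 60 = 0.7833 L/s.
PIP = Vt/C + R·V̇ + PEEP (constant-flow equation of motion).
Only the resistive term changes: ΔPIP = R × ΔV̇ = 12.2 × (0.7833 − 1.0667) = 12.2 × -0.2834 = -3.457 cmH2O.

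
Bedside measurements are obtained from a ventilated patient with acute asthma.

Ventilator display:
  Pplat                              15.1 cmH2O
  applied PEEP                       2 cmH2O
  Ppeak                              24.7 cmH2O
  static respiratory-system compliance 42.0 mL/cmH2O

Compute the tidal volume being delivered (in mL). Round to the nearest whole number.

Vt = Cstat × (Pplat − PEEP) = 42.0 × (15.1 − 2) = 42.0 × 13.1 = 550.2 mL.

550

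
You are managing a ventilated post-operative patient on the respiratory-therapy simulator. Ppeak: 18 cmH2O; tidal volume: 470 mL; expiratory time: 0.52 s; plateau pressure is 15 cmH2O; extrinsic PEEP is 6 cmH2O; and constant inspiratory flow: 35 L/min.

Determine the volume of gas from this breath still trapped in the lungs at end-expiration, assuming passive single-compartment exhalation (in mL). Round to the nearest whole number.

Flow: 35 L/min ÷ 60 = 0.5833 L/s.
R = (PIP − Pplat)/V̇ = (18 − 15) / 0.5833 = 3.0/0.5833 = 5.143 cmH2O·s/L.
C = Vt/(Pplat − PEEP) = 470.0 / (15 − 6) = 470.0/9.0 = 52.222 mL/cmH2O.
τ = R × C = 5.143 × 0.05222 L/cmH2O = 0.2686 s.
Fraction remaining = e^(−Te/τ) = e^(−0.52/0.2686) = 0.1443.
Trapped volume = 470.0 × 0.1443 = 67.821 mL.

68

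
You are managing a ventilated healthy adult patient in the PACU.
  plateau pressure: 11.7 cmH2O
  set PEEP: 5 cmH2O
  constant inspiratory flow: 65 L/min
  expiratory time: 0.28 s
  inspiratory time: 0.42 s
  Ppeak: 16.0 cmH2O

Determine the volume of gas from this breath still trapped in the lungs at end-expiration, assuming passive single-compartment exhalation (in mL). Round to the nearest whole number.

161

Flow: 65 L/min ÷ 60 = 1.0833 L/s.
Vt = flow × Ti = 1.0833 L/s × 0.42 s × 1000 mL/L = 454.99 mL.
R = (PIP − Pplat)/V̇ = (16.0 − 11.7) / 1.0833 = 4.3/1.0833 = 3.969 cmH2O·s/L.
C = Vt/(Pplat − PEEP) = 454.99 / (11.7 − 5) = 454.99/6.7 = 67.909 mL/cmH2O.
τ = R × C = 3.969 × 0.06791 L/cmH2O = 0.2695 s.
Fraction remaining = e^(−Te/τ) = e^(−0.28/0.2695) = 0.3538.
Trapped volume = 454.99 × 0.3538 = 160.98 mL.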